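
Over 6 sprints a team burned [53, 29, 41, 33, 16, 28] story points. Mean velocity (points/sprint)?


Formula: Avg velocity = Total points / Number of sprints
Points: [53, 29, 41, 33, 16, 28]
Sum = 53 + 29 + 41 + 33 + 16 + 28 = 200
Avg velocity = 200 / 6 = 33.33 points/sprint

33.33 points/sprint


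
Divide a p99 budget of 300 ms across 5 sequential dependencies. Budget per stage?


Formula: per_stage = total_budget / stages
per_stage = 300 / 5
per_stage = 60.0 ms

60.0 ms


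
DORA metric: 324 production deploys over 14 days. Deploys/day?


Formula: deployments per day = releases / days
= 324 / 14
= 23.143 deploys/day
(equivalently, 162.0 deploys/week)

23.143 deploys/day


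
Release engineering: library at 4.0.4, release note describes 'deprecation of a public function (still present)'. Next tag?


Current: 4.0.4
Change category: 'deprecation of a public function (still present)' → minor bump
SemVer rule: minor bump → increment MINOR, reset PATCH to 0 (MAJOR unchanged)
New: 4.1.0

4.1.0


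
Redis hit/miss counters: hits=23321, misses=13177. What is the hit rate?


Formula: hit rate = hits / (hits + misses) * 100
hit rate = 23321 / (23321 + 13177) * 100
hit rate = 23321 / 36498 * 100
hit rate = 63.9%

63.9%


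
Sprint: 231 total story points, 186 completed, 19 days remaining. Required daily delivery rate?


Formula: Required rate = Remaining points / Days left
Remaining = 231 - 186 = 45 points
Required rate = 45 / 19 = 2.37 points/day

2.37 points/day


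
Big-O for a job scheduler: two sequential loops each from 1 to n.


Reasoning: sequential dominates: O(n) + O(n) = O(n)
Complexity: O(n)

O(n)


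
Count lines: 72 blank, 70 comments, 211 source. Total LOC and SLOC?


Total LOC = blank + comment + code
Total LOC = 72 + 70 + 211 = 353
SLOC (source only) = code = 211

Total LOC: 353, SLOC: 211


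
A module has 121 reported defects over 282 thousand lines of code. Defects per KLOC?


Defect density = defects / KLOC
Defect density = 121 / 282
Defect density = 0.429 defects/KLOC

0.429 defects/KLOC


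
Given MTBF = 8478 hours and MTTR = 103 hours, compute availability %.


Availability = MTBF / (MTBF + MTTR)
Availability = 8478 / (8478 + 103)
Availability = 8478 / 8581
Availability = 98.7997%

98.7997%


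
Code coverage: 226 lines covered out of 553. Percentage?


Coverage = covered / total * 100
Coverage = 226 / 553 * 100
Coverage = 40.87%

40.87%


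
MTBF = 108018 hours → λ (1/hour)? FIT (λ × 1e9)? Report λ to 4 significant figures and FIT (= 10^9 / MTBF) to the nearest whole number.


Formula: λ = 1 / MTBF; FIT = λ × 1e9 = 1e9 / MTBF
λ = 1 / 108018 ≈ 9.258e-06 failures/hour
FIT = 1e9 / 108018 ≈ 9258 failures per 1e9 hours (nearest whole number)

λ = 9.258e-06 /h, FIT = 9258


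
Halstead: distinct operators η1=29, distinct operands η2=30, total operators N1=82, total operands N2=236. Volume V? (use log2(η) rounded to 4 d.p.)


Formula: V = N * log2(η), where N = N1 + N2 and η = η1 + η2
η = 29 + 30 = 59
N = 82 + 236 = 318
log2(59) ≈ 5.8826
V = 318 * 5.8826 = 1870.67

1870.67


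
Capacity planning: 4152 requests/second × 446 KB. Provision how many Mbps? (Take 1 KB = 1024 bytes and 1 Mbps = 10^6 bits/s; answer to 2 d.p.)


Formula: Mbps = payload_bytes * RPS * 8 / 1e6
Payload per request = 446 KB = 446 * 1024 = 456704 bytes
Total bytes/sec = 456704 * 4152 = 1896235008
Total bits/sec = 1896235008 * 8 = 15169880064
Mbps = 15169880064 / 1e6 = 15169.88

15169.88 Mbps


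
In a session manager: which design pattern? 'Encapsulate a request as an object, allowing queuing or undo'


This matches the Command pattern

Command


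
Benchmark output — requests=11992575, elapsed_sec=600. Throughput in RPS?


Formula: throughput = requests / seconds
throughput = 11992575 / 600
throughput = 19987.63 requests/second

19987.63 requests/second


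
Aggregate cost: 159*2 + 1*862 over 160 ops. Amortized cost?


Formula: Amortized cost = Total cost / Operations
Total cost = (159 * 2) + (1 * 862)
Total cost = 318 + 862 = 1180
Amortized = 1180 / 160 = 7.375

7.375


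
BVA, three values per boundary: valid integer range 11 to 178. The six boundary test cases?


Range: [11, 178]
Boundaries: just below min, min, min+1, max-1, max, just above max
Values: [10, 11, 12, 177, 178, 179]

[10, 11, 12, 177, 178, 179]


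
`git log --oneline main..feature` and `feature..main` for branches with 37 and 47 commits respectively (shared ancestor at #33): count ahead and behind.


Common ancestor: commit #33
feature commits after divergence: 37 - 33 = 4
main commits after divergence: 47 - 33 = 14
feature is 4 commits ahead of main
main is 14 commits ahead of feature

feature ahead: 4, main ahead: 14


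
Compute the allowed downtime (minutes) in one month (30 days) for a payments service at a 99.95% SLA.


Formula: allowed downtime = period * (100 - SLA) / 100
Period (month (30 days)) = 43200 minutes
Unavailability fraction = (100 - 99.95) / 100
Allowed downtime = 43200 * (100 - 99.95) / 100
Allowed downtime = 21.6 minutes

21.6 minutes


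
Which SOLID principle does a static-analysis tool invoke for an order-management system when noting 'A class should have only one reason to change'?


This describes the Single Responsibility Principle (SRP)

Single Responsibility Principle (SRP)


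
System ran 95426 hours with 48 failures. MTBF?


Formula: MTBF = Total operating time / Number of failures
MTBF = 95426 / 48
MTBF = 1988.04 hours

1988.04 hours


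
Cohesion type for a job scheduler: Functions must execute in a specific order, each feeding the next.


Reasoning: Output of one is input to next
Type: Sequential cohesion

Sequential cohesion


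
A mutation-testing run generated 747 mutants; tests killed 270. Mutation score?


Mutation score = killed / total * 100
Mutation score = 270 / 747 * 100
Mutation score = 36.14%

36.14%


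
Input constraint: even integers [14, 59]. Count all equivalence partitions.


Constraint: even integers in [14, 59]
Class 1: x < 14 — out-of-range invalid
Class 2: x in [14,59] but odd — wrong type invalid
Class 3: x in [14,59] and even — valid
Class 4: x > 59 — out-of-range invalid
Total equivalence classes: 4

4 equivalence classes


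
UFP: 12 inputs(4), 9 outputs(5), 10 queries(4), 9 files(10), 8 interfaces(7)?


UFP = EI*4 + EO*5 + EQ*4 + ILF*10 + EIF*7
UFP = 12*4 + 9*5 + 10*4 + 9*10 + 8*7
UFP = 48 + 45 + 40 + 90 + 56
UFP = 279

279


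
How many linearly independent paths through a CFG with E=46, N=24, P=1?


Formula: V(G) = E - N + 2P
V(G) = 46 - 24 + 2*1
V(G) = 22 + 2
V(G) = 24

24


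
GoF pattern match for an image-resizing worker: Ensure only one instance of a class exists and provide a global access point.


This matches the Singleton pattern

Singleton


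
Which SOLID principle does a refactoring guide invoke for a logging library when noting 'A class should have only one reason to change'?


This describes the Single Responsibility Principle (SRP)

Single Responsibility Principle (SRP)


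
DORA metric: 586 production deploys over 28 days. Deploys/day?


Formula: deployments per day = releases / days
= 586 / 28
= 20.929 deploys/day
(equivalently, 146.5 deploys/week)

20.929 deploys/day


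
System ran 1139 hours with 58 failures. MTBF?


Formula: MTBF = Total operating time / Number of failures
MTBF = 1139 / 58
MTBF = 19.64 hours

19.64 hours


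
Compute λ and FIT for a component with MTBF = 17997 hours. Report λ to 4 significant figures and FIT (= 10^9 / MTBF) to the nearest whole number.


Formula: λ = 1 / MTBF; FIT = λ × 1e9 = 1e9 / MTBF
λ = 1 / 17997 ≈ 5.556e-05 failures/hour
FIT = 1e9 / 17997 ≈ 55565 failures per 1e9 hours (nearest whole number)

λ = 5.556e-05 /h, FIT = 55565


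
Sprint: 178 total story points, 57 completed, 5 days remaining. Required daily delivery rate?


Formula: Required rate = Remaining points / Days left
Remaining = 178 - 57 = 121 points
Required rate = 121 / 5 = 24.2 points/day

24.2 points/day


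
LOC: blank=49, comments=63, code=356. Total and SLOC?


Total LOC = blank + comment + code
Total LOC = 49 + 63 + 356 = 468
SLOC (source only) = code = 356

Total LOC: 468, SLOC: 356


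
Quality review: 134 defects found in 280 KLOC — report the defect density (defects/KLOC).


Defect density = defects / KLOC
Defect density = 134 / 280
Defect density = 0.479 defects/KLOC

0.479 defects/KLOC


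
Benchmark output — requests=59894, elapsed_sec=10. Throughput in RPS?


Formula: throughput = requests / seconds
throughput = 59894 / 10
throughput = 5989.4 requests/second

5989.4 requests/second


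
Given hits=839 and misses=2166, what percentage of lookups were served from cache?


Formula: hit rate = hits / (hits + misses) * 100
hit rate = 839 / (839 + 2166) * 100
hit rate = 839 / 3005 * 100
hit rate = 27.92%

27.92%


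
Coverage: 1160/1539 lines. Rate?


Coverage = covered / total * 100
Coverage = 1160 / 1539 * 100
Coverage = 75.37%

75.37%


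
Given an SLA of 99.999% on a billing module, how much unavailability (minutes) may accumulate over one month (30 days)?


Formula: allowed downtime = period * (100 - SLA) / 100
Period (month (30 days)) = 43200 minutes
Unavailability fraction = (100 - 99.999) / 100
Allowed downtime = 43200 * (100 - 99.999) / 100
Allowed downtime = 0.432 minutes

0.432 minutes


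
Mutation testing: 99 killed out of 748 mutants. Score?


Mutation score = killed / total * 100
Mutation score = 99 / 748 * 100
Mutation score = 13.24%

13.24%


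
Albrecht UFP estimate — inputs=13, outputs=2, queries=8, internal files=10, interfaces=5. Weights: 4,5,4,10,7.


UFP = EI*4 + EO*5 + EQ*4 + ILF*10 + EIF*7
UFP = 13*4 + 2*5 + 8*4 + 10*10 + 5*7
UFP = 52 + 10 + 32 + 100 + 35
UFP = 229

229


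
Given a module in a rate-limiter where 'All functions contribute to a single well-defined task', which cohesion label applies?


Reasoning: Best: single purpose
Type: Functional cohesion

Functional cohesion


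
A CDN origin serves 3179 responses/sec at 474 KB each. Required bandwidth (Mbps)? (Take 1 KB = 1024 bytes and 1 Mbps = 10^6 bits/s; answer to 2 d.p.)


Formula: Mbps = payload_bytes * RPS * 8 / 1e6
Payload per request = 474 KB = 474 * 1024 = 485376 bytes
Total bytes/sec = 485376 * 3179 = 1543010304
Total bits/sec = 1543010304 * 8 = 12344082432
Mbps = 12344082432 / 1e6 = 12344.08

12344.08 Mbps


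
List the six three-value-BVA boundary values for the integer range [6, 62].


Range: [6, 62]
Boundaries: just below min, min, min+1, max-1, max, just above max
Values: [5, 6, 7, 61, 62, 63]

[5, 6, 7, 61, 62, 63]


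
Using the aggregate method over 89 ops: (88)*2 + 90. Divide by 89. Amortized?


Formula: Amortized cost = Total cost / Operations
Total cost = (88 * 2) + (1 * 90)
Total cost = 176 + 90 = 266
Amortized = 266 / 89 = 2.9888

2.9888


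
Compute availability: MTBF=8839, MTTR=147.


Availability = MTBF / (MTBF + MTTR)
Availability = 8839 / (8839 + 147)
Availability = 8839 / 8986
Availability = 98.3641%

98.3641%


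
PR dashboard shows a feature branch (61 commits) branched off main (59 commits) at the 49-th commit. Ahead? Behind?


Common ancestor: commit #49
feature commits after divergence: 61 - 49 = 12
main commits after divergence: 59 - 49 = 10
feature is 12 commits ahead of main
main is 10 commits ahead of feature

feature ahead: 12, main ahead: 10


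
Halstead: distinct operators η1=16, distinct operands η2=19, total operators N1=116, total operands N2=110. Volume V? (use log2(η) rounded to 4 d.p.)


Formula: V = N * log2(η), where N = N1 + N2 and η = η1 + η2
η = 16 + 19 = 35
N = 116 + 110 = 226
log2(35) ≈ 5.1293
V = 226 * 5.1293 = 1159.22

1159.22


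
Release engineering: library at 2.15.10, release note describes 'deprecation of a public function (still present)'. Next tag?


Current: 2.15.10
Change category: 'deprecation of a public function (still present)' → minor bump
SemVer rule: minor bump → increment MINOR, reset PATCH to 0 (MAJOR unchanged)
New: 2.16.0

2.16.0


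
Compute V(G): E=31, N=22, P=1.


Formula: V(G) = E - N + 2P
V(G) = 31 - 22 + 2*1
V(G) = 9 + 2
V(G) = 11

11


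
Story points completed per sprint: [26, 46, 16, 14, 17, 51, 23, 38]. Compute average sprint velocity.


Formula: Avg velocity = Total points / Number of sprints
Points: [26, 46, 16, 14, 17, 51, 23, 38]
Sum = 26 + 46 + 16 + 14 + 17 + 51 + 23 + 38 = 231
Avg velocity = 231 / 8 = 28.88 points/sprint

28.88 points/sprint


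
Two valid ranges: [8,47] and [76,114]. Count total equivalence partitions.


Valid ranges: [8,47] and [76,114]
Class 1: x < 8 — invalid
Class 2: 8 ≤ x ≤ 47 — valid
Class 3: 47 < x < 76 — invalid (gap between ranges)
Class 4: 76 ≤ x ≤ 114 — valid
Class 5: x > 114 — invalid
Total equivalence classes: 5

5 equivalence classes


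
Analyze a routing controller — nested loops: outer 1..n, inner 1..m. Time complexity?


Reasoning: product of independent bounds
Complexity: O(n*m)

O(n*m)


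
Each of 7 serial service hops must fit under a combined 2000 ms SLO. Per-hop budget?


Formula: per_stage = total_budget / stages
per_stage = 2000 / 7
per_stage = 285.71 ms

285.71 ms


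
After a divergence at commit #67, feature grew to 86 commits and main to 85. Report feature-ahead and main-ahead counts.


Common ancestor: commit #67
feature commits after divergence: 86 - 67 = 19
main commits after divergence: 85 - 67 = 18
feature is 19 commits ahead of main
main is 18 commits ahead of feature

feature ahead: 19, main ahead: 18


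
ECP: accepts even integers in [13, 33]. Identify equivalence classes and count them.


Constraint: even integers in [13, 33]
Class 1: x < 13 — out-of-range invalid
Class 2: x in [13,33] but odd — wrong type invalid
Class 3: x in [13,33] and even — valid
Class 4: x > 33 — out-of-range invalid
Total equivalence classes: 4

4 equivalence classes


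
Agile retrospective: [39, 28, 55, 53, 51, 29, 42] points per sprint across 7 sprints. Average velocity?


Formula: Avg velocity = Total points / Number of sprints
Points: [39, 28, 55, 53, 51, 29, 42]
Sum = 39 + 28 + 55 + 53 + 51 + 29 + 42 = 297
Avg velocity = 297 / 7 = 42.43 points/sprint

42.43 points/sprint


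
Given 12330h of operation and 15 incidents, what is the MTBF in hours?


Formula: MTBF = Total operating time / Number of failures
MTBF = 12330 / 15
MTBF = 822.0 hours

822.0 hours


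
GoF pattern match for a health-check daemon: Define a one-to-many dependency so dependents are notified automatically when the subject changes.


This matches the Observer pattern

Observer


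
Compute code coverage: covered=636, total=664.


Coverage = covered / total * 100
Coverage = 636 / 664 * 100
Coverage = 95.78%

95.78%


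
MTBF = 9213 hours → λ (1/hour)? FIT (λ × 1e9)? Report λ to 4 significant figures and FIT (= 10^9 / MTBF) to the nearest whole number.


Formula: λ = 1 / MTBF; FIT = λ × 1e9 = 1e9 / MTBF
λ = 1 / 9213 ≈ 1.085e-04 failures/hour
FIT = 1e9 / 9213 ≈ 108542 failures per 1e9 hours (nearest whole number)

λ = 1.085e-04 /h, FIT = 108542


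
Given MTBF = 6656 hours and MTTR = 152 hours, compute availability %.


Availability = MTBF / (MTBF + MTTR)
Availability = 6656 / (6656 + 152)
Availability = 6656 / 6808
Availability = 97.7673%

97.7673%


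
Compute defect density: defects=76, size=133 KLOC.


Defect density = defects / KLOC
Defect density = 76 / 133
Defect density = 0.571 defects/KLOC

0.571 defects/KLOC


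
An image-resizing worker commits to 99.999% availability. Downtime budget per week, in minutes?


Formula: allowed downtime = period * (100 - SLA) / 100
Period (week) = 10080 minutes
Unavailability fraction = (100 - 99.999) / 100
Allowed downtime = 10080 * (100 - 99.999) / 100
Allowed downtime = 0.1008 minutes

0.1008 minutes


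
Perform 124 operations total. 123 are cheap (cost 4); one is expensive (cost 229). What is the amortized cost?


Formula: Amortized cost = Total cost / Operations
Total cost = (123 * 4) + (1 * 229)
Total cost = 492 + 229 = 721
Amortized = 721 / 124 = 5.8145

5.8145


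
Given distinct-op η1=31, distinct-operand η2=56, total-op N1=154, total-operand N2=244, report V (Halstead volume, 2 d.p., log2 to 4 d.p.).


Formula: V = N * log2(η), where N = N1 + N2 and η = η1 + η2
η = 31 + 56 = 87
N = 154 + 244 = 398
log2(87) ≈ 6.4429
V = 398 * 6.4429 = 2564.27

2564.27


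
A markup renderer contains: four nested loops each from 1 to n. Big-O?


Reasoning: four levels of nesting
Complexity: O(n^4)

O(n^4)


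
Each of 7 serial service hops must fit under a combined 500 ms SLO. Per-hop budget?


Formula: per_stage = total_budget / stages
per_stage = 500 / 7
per_stage = 71.43 ms

71.43 ms


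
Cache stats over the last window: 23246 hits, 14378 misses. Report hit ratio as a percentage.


Formula: hit rate = hits / (hits + misses) * 100
hit rate = 23246 / (23246 + 14378) * 100
hit rate = 23246 / 37624 * 100
hit rate = 61.79%

61.79%


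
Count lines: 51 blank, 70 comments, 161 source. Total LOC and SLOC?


Total LOC = blank + comment + code
Total LOC = 51 + 70 + 161 = 282
SLOC (source only) = code = 161

Total LOC: 282, SLOC: 161


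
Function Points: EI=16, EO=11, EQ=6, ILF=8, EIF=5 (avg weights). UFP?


UFP = EI*4 + EO*5 + EQ*4 + ILF*10 + EIF*7
UFP = 16*4 + 11*5 + 6*4 + 8*10 + 5*7
UFP = 64 + 55 + 24 + 80 + 35
UFP = 258

258


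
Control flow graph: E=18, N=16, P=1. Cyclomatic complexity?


Formula: V(G) = E - N + 2P
V(G) = 18 - 16 + 2*1
V(G) = 2 + 2
V(G) = 4

4


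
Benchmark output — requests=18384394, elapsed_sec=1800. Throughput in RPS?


Formula: throughput = requests / seconds
throughput = 18384394 / 1800
throughput = 10213.55 requests/second

10213.55 requests/second


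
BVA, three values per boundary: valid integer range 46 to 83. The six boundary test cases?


Range: [46, 83]
Boundaries: just below min, min, min+1, max-1, max, just above max
Values: [45, 46, 47, 82, 83, 84]

[45, 46, 47, 82, 83, 84]


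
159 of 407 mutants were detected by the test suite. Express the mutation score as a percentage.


Mutation score = killed / total * 100
Mutation score = 159 / 407 * 100
Mutation score = 39.07%

39.07%


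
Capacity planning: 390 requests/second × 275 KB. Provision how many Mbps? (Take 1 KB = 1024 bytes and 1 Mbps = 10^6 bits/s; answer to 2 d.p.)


Formula: Mbps = payload_bytes * RPS * 8 / 1e6
Payload per request = 275 KB = 275 * 1024 = 281600 bytes
Total bytes/sec = 281600 * 390 = 109824000
Total bits/sec = 109824000 * 8 = 878592000
Mbps = 878592000 / 1e6 = 878.59

878.59 Mbps


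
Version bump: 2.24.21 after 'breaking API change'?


Current: 2.24.21
Change category: 'breaking API change' → major bump
SemVer rule: major bump → increment MAJOR, reset MINOR and PATCH to 0
New: 3.0.0

3.0.0


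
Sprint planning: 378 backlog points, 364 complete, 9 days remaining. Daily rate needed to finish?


Formula: Required rate = Remaining points / Days left
Remaining = 378 - 364 = 14 points
Required rate = 14 / 9 = 1.56 points/day

1.56 points/day


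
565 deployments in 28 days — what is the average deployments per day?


Formula: deployments per day = releases / days
= 565 / 28
= 20.179 deploys/day
(equivalently, 141.25 deploys/week)

20.179 deploys/day


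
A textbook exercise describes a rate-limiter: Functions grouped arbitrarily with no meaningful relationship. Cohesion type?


Reasoning: Worst: random grouping
Type: Coincidental cohesion

Coincidental cohesion


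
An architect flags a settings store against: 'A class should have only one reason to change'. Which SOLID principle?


This describes the Single Responsibility Principle (SRP)

Single Responsibility Principle (SRP)


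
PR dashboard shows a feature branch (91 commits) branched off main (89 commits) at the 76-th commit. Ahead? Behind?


Common ancestor: commit #76
feature commits after divergence: 91 - 76 = 15
main commits after divergence: 89 - 76 = 13
feature is 15 commits ahead of main
main is 13 commits ahead of feature

feature ahead: 15, main ahead: 13


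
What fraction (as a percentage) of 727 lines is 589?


Coverage = covered / total * 100
Coverage = 589 / 727 * 100
Coverage = 81.02%

81.02%


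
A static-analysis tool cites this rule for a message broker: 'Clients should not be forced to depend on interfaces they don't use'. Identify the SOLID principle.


This describes the Interface Segregation Principle (ISP)

Interface Segregation Principle (ISP)


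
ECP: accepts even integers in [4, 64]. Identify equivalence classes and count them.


Constraint: even integers in [4, 64]
Class 1: x < 4 — out-of-range invalid
Class 2: x in [4,64] but odd — wrong type invalid
Class 3: x in [4,64] and even — valid
Class 4: x > 64 — out-of-range invalid
Total equivalence classes: 4

4 equivalence classes


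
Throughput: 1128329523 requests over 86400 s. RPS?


Formula: throughput = requests / seconds
throughput = 1128329523 / 86400
throughput = 13059.37 requests/second

13059.37 requests/second


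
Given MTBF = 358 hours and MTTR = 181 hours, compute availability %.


Availability = MTBF / (MTBF + MTTR)
Availability = 358 / (358 + 181)
Availability = 358 / 539
Availability = 66.4193%

66.4193%


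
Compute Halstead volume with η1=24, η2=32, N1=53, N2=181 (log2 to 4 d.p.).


Formula: V = N * log2(η), where N = N1 + N2 and η = η1 + η2
η = 24 + 32 = 56
N = 53 + 181 = 234
log2(56) ≈ 5.8074
V = 234 * 5.8074 = 1358.93

1358.93


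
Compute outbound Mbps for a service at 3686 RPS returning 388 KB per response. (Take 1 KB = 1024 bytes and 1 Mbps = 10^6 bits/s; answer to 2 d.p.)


Formula: Mbps = payload_bytes * RPS * 8 / 1e6
Payload per request = 388 KB = 388 * 1024 = 397312 bytes
Total bytes/sec = 397312 * 3686 = 1464492032
Total bits/sec = 1464492032 * 8 = 11715936256
Mbps = 11715936256 / 1e6 = 11715.94

11715.94 Mbps


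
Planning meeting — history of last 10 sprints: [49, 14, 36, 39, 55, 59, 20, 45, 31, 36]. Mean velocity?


Formula: Avg velocity = Total points / Number of sprints
Points: [49, 14, 36, 39, 55, 59, 20, 45, 31, 36]
Sum = 49 + 14 + 36 + 39 + 55 + 59 + 20 + 45 + 31 + 36 = 384
Avg velocity = 384 / 10 = 38.4 points/sprint

38.4 points/sprint


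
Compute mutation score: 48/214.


Mutation score = killed / total * 100
Mutation score = 48 / 214 * 100
Mutation score = 22.43%

22.43%


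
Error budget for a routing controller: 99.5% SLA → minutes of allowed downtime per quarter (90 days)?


Formula: allowed downtime = period * (100 - SLA) / 100
Period (quarter (90 days)) = 129600 minutes
Unavailability fraction = (100 - 99.5) / 100
Allowed downtime = 129600 * (100 - 99.5) / 100
Allowed downtime = 648.0 minutes

648.0 minutes


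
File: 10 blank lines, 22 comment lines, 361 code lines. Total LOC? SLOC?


Total LOC = blank + comment + code
Total LOC = 10 + 22 + 361 = 393
SLOC (source only) = code = 361

Total LOC: 393, SLOC: 361


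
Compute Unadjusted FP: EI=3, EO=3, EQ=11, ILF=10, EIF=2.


UFP = EI*4 + EO*5 + EQ*4 + ILF*10 + EIF*7
UFP = 3*4 + 3*5 + 11*4 + 10*10 + 2*7
UFP = 12 + 15 + 44 + 100 + 14
UFP = 185

185


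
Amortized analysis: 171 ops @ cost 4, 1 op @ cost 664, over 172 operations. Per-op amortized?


Formula: Amortized cost = Total cost / Operations
Total cost = (171 * 4) + (1 * 664)
Total cost = 684 + 664 = 1348
Amortized = 1348 / 172 = 7.8372

7.8372


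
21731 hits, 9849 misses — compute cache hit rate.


Formula: hit rate = hits / (hits + misses) * 100
hit rate = 21731 / (21731 + 9849) * 100
hit rate = 21731 / 31580 * 100
hit rate = 68.81%

68.81%


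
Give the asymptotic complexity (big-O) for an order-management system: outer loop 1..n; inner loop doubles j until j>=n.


Reasoning: linear outer times logarithmic inner
Complexity: O(n log n)

O(n log n)


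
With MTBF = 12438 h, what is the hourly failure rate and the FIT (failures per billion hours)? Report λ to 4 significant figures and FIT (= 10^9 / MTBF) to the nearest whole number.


Formula: λ = 1 / MTBF; FIT = λ × 1e9 = 1e9 / MTBF
λ = 1 / 12438 ≈ 8.040e-05 failures/hour
FIT = 1e9 / 12438 ≈ 80399 failures per 1e9 hours (nearest whole number)

λ = 8.040e-05 /h, FIT = 80399


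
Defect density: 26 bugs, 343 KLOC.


Defect density = defects / KLOC
Defect density = 26 / 343
Defect density = 0.076 defects/KLOC

0.076 defects/KLOC


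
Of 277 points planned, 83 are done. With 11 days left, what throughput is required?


Formula: Required rate = Remaining points / Days left
Remaining = 277 - 83 = 194 points
Required rate = 194 / 11 = 17.64 points/day

17.64 points/day


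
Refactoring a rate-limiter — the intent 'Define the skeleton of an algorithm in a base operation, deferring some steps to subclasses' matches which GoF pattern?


This matches the Template Method pattern

Template Method


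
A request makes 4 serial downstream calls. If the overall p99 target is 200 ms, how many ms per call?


Formula: per_stage = total_budget / stages
per_stage = 200 / 4
per_stage = 50.0 ms

50.0 ms


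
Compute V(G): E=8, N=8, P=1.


Formula: V(G) = E - N + 2P
V(G) = 8 - 8 + 2*1
V(G) = 0 + 2
V(G) = 2

2


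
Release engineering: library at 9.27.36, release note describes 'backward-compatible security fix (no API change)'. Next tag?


Current: 9.27.36
Change category: 'backward-compatible security fix (no API change)' → patch bump
SemVer rule: patch bump → increment PATCH (MAJOR and MINOR unchanged)
New: 9.27.37

9.27.37


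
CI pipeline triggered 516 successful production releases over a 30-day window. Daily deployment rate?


Formula: deployments per day = releases / days
= 516 / 30
= 17.2 deploys/day
(equivalently, 120.4 deploys/week)

17.2 deploys/day


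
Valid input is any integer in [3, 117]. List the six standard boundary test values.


Range: [3, 117]
Boundaries: just below min, min, min+1, max-1, max, just above max
Values: [2, 3, 4, 116, 117, 118]

[2, 3, 4, 116, 117, 118]


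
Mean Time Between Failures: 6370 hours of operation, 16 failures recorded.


Formula: MTBF = Total operating time / Number of failures
MTBF = 6370 / 16
MTBF = 398.13 hours

398.13 hours


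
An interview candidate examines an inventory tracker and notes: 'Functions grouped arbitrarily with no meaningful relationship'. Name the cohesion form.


Reasoning: Worst: random grouping
Type: Coincidental cohesion

Coincidental cohesion


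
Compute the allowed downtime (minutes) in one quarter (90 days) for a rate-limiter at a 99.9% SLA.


Formula: allowed downtime = period * (100 - SLA) / 100
Period (quarter (90 days)) = 129600 minutes
Unavailability fraction = (100 - 99.9) / 100
Allowed downtime = 129600 * (100 - 99.9) / 100
Allowed downtime = 129.6 minutes

129.6 minutes


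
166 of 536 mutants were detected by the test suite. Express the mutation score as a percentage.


Mutation score = killed / total * 100
Mutation score = 166 / 536 * 100
Mutation score = 30.97%

30.97%


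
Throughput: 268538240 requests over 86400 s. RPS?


Formula: throughput = requests / seconds
throughput = 268538240 / 86400
throughput = 3108.08 requests/second

3108.08 requests/second


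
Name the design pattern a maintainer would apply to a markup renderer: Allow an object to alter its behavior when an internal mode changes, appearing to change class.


This matches the State pattern

State


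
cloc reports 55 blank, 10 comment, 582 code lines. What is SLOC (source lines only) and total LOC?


Total LOC = blank + comment + code
Total LOC = 55 + 10 + 582 = 647
SLOC (source only) = code = 582

Total LOC: 647, SLOC: 582


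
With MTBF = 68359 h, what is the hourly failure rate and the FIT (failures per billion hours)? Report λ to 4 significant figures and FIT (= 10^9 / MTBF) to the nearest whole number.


Formula: λ = 1 / MTBF; FIT = λ × 1e9 = 1e9 / MTBF
λ = 1 / 68359 ≈ 1.463e-05 failures/hour
FIT = 1e9 / 68359 ≈ 14629 failures per 1e9 hours (nearest whole number)

λ = 1.463e-05 /h, FIT = 14629


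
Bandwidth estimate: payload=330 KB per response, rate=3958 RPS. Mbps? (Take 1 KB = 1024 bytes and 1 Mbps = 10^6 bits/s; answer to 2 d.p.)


Formula: Mbps = payload_bytes * RPS * 8 / 1e6
Payload per request = 330 KB = 330 * 1024 = 337920 bytes
Total bytes/sec = 337920 * 3958 = 1337487360
Total bits/sec = 1337487360 * 8 = 10699898880
Mbps = 10699898880 / 1e6 = 10699.9

10699.9 Mbps


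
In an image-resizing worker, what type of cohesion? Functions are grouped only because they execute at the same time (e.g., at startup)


Reasoning: Related by timing only
Type: Temporal cohesion

Temporal cohesion


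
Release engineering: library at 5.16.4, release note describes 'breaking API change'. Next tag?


Current: 5.16.4
Change category: 'breaking API change' → major bump
SemVer rule: major bump → increment MAJOR, reset MINOR and PATCH to 0
New: 6.0.0

6.0.0


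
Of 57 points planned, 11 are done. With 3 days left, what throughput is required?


Formula: Required rate = Remaining points / Days left
Remaining = 57 - 11 = 46 points
Required rate = 46 / 3 = 15.33 points/day

15.33 points/day


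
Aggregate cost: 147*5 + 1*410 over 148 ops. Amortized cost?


Formula: Amortized cost = Total cost / Operations
Total cost = (147 * 5) + (1 * 410)
Total cost = 735 + 410 = 1145
Amortized = 1145 / 148 = 7.7365

7.7365


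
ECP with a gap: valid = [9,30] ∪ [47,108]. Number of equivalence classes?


Valid ranges: [9,30] and [47,108]
Class 1: x < 9 — invalid
Class 2: 9 ≤ x ≤ 30 — valid
Class 3: 30 < x < 47 — invalid (gap between ranges)
Class 4: 47 ≤ x ≤ 108 — valid
Class 5: x > 108 — invalid
Total equivalence classes: 5

5 equivalence classes


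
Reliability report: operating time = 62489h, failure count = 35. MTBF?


Formula: MTBF = Total operating time / Number of failures
MTBF = 62489 / 35
MTBF = 1785.4 hours

1785.4 hours


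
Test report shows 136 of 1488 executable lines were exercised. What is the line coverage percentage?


Coverage = covered / total * 100
Coverage = 136 / 1488 * 100
Coverage = 9.14%

9.14%


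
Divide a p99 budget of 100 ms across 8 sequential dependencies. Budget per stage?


Formula: per_stage = total_budget / stages
per_stage = 100 / 8
per_stage = 12.5 ms

12.5 ms


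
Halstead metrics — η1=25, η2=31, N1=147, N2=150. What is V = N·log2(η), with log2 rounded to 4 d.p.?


Formula: V = N * log2(η), where N = N1 + N2 and η = η1 + η2
η = 25 + 31 = 56
N = 147 + 150 = 297
log2(56) ≈ 5.8074
V = 297 * 5.8074 = 1724.80

1724.80


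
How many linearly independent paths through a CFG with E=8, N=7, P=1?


Formula: V(G) = E - N + 2P
V(G) = 8 - 7 + 2*1
V(G) = 1 + 2
V(G) = 3

3


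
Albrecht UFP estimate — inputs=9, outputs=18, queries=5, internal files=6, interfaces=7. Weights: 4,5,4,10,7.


UFP = EI*4 + EO*5 + EQ*4 + ILF*10 + EIF*7
UFP = 9*4 + 18*5 + 5*4 + 6*10 + 7*7
UFP = 36 + 90 + 20 + 60 + 49
UFP = 255

255


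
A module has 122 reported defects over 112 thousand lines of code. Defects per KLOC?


Defect density = defects / KLOC
Defect density = 122 / 112
Defect density = 1.089 defects/KLOC

1.089 defects/KLOC


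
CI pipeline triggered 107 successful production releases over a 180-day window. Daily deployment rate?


Formula: deployments per day = releases / days
= 107 / 180
= 0.594 deploys/day
(equivalently, 4.16 deploys/week)

0.594 deploys/day


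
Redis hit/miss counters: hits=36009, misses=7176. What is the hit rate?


Formula: hit rate = hits / (hits + misses) * 100
hit rate = 36009 / (36009 + 7176) * 100
hit rate = 36009 / 43185 * 100
hit rate = 83.38%

83.38%


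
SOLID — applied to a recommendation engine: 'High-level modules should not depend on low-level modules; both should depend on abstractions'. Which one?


This describes the Dependency Inversion Principle (DIP)

Dependency Inversion Principle (DIP)


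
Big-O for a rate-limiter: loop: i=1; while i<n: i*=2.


Reasoning: i doubles each step so iterations are log2(n)
Complexity: O(log n)

O(log n)


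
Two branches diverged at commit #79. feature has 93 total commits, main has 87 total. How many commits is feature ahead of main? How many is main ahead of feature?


Common ancestor: commit #79
feature commits after divergence: 93 - 79 = 14
main commits after divergence: 87 - 79 = 8
feature is 14 commits ahead of main
main is 8 commits ahead of feature

feature ahead: 14, main ahead: 8


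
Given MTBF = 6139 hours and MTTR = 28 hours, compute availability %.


Availability = MTBF / (MTBF + MTTR)
Availability = 6139 / (6139 + 28)
Availability = 6139 / 6167
Availability = 99.546%

99.546%


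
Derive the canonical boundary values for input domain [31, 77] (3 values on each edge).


Range: [31, 77]
Boundaries: just below min, min, min+1, max-1, max, just above max
Values: [30, 31, 32, 76, 77, 78]

[30, 31, 32, 76, 77, 78]


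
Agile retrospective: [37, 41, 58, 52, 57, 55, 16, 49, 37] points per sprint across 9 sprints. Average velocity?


Formula: Avg velocity = Total points / Number of sprints
Points: [37, 41, 58, 52, 57, 55, 16, 49, 37]
Sum = 37 + 41 + 58 + 52 + 57 + 55 + 16 + 49 + 37 = 402
Avg velocity = 402 / 9 = 44.67 points/sprint

44.67 points/sprint


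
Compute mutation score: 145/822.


Mutation score = killed / total * 100
Mutation score = 145 / 822 * 100
Mutation score = 17.64%

17.64%


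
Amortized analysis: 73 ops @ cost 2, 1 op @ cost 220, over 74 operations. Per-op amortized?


Formula: Amortized cost = Total cost / Operations
Total cost = (73 * 2) + (1 * 220)
Total cost = 146 + 220 = 366
Amortized = 366 / 74 = 4.9459

4.9459


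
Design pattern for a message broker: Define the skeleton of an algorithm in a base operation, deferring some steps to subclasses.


This matches the Template Method pattern

Template Method


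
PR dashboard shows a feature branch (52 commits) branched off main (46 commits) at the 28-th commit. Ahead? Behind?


Common ancestor: commit #28
feature commits after divergence: 52 - 28 = 24
main commits after divergence: 46 - 28 = 18
feature is 24 commits ahead of main
main is 18 commits ahead of feature

feature ahead: 24, main ahead: 18


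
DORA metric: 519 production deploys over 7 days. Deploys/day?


Formula: deployments per day = releases / days
= 519 / 7
= 74.143 deploys/day
(equivalently, 519.0 deploys/week)

74.143 deploys/day


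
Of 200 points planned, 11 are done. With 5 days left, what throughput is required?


Formula: Required rate = Remaining points / Days left
Remaining = 200 - 11 = 189 points
Required rate = 189 / 5 = 37.8 points/day

37.8 points/day


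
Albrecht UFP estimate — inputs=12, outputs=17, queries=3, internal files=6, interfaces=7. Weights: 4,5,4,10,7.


UFP = EI*4 + EO*5 + EQ*4 + ILF*10 + EIF*7
UFP = 12*4 + 17*5 + 3*4 + 6*10 + 7*7
UFP = 48 + 85 + 12 + 60 + 49
UFP = 254

254


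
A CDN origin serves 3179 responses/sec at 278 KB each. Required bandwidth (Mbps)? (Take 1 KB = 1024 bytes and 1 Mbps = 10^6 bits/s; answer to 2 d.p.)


Formula: Mbps = payload_bytes * RPS * 8 / 1e6
Payload per request = 278 KB = 278 * 1024 = 284672 bytes
Total bytes/sec = 284672 * 3179 = 904972288
Total bits/sec = 904972288 * 8 = 7239778304
Mbps = 7239778304 / 1e6 = 7239.78

7239.78 Mbps


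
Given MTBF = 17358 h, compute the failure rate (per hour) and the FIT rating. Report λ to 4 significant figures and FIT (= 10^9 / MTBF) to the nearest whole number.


Formula: λ = 1 / MTBF; FIT = λ × 1e9 = 1e9 / MTBF
λ = 1 / 17358 ≈ 5.761e-05 failures/hour
FIT = 1e9 / 17358 ≈ 57610 failures per 1e9 hours (nearest whole number)

λ = 5.761e-05 /h, FIT = 57610


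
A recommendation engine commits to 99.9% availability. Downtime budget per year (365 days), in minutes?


Formula: allowed downtime = period * (100 - SLA) / 100
Period (year (365 days)) = 525600 minutes
Unavailability fraction = (100 - 99.9) / 100
Allowed downtime = 525600 * (100 - 99.9) / 100
Allowed downtime = 525.6 minutes

525.6 minutes


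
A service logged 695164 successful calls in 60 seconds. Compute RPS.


Formula: throughput = requests / seconds
throughput = 695164 / 60
throughput = 11586.07 requests/second

11586.07 requests/second


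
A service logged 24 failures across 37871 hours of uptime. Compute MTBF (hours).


Formula: MTBF = Total operating time / Number of failures
MTBF = 37871 / 24
MTBF = 1577.96 hours

1577.96 hours


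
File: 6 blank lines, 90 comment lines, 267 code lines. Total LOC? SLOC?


Total LOC = blank + comment + code
Total LOC = 6 + 90 + 267 = 363
SLOC (source only) = code = 267

Total LOC: 363, SLOC: 267


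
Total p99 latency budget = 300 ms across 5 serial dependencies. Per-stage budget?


Formula: per_stage = total_budget / stages
per_stage = 300 / 5
per_stage = 60.0 ms

60.0 ms


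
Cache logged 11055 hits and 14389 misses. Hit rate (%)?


Formula: hit rate = hits / (hits + misses) * 100
hit rate = 11055 / (11055 + 14389) * 100
hit rate = 11055 / 25444 * 100
hit rate = 43.45%

43.45%


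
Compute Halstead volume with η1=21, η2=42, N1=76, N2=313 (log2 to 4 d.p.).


Formula: V = N * log2(η), where N = N1 + N2 and η = η1 + η2
η = 21 + 42 = 63
N = 76 + 313 = 389
log2(63) ≈ 5.9773
V = 389 * 5.9773 = 2325.17

2325.17


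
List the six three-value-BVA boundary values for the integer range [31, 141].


Range: [31, 141]
Boundaries: just below min, min, min+1, max-1, max, just above max
Values: [30, 31, 32, 140, 141, 142]

[30, 31, 32, 140, 141, 142]


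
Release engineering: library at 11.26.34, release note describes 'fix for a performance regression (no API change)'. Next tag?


Current: 11.26.34
Change category: 'fix for a performance regression (no API change)' → patch bump
SemVer rule: patch bump → increment PATCH (MAJOR and MINOR unchanged)
New: 11.26.35

11.26.35


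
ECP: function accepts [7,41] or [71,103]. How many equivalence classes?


Valid ranges: [7,41] and [71,103]
Class 1: x < 7 — invalid
Class 2: 7 ≤ x ≤ 41 — valid
Class 3: 41 < x < 71 — invalid (gap between ranges)
Class 4: 71 ≤ x ≤ 103 — valid
Class 5: x > 103 — invalid
Total equivalence classes: 5

5 equivalence classes


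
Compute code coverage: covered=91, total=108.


Coverage = covered / total * 100
Coverage = 91 / 108 * 100
Coverage = 84.26%

84.26%


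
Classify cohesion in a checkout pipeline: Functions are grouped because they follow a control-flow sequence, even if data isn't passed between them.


Reasoning: Grouped by order of execution within a routine, not by data flow
Type: Procedural cohesion

Procedural cohesion


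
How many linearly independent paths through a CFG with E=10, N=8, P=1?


Formula: V(G) = E - N + 2P
V(G) = 10 - 8 + 2*1
V(G) = 2 + 2
V(G) = 4

4


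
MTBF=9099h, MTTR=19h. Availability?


Availability = MTBF / (MTBF + MTTR)
Availability = 9099 / (9099 + 19)
Availability = 9099 / 9118
Availability = 99.7916%

99.7916%


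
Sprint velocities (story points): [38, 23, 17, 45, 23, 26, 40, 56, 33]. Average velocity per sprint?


Formula: Avg velocity = Total points / Number of sprints
Points: [38, 23, 17, 45, 23, 26, 40, 56, 33]
Sum = 38 + 23 + 17 + 45 + 23 + 26 + 40 + 56 + 33 = 301
Avg velocity = 301 / 9 = 33.44 points/sprint

33.44 points/sprint


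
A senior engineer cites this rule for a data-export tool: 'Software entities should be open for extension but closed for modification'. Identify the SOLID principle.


This describes the Open/Closed Principle (OCP)

Open/Closed Principle (OCP)
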